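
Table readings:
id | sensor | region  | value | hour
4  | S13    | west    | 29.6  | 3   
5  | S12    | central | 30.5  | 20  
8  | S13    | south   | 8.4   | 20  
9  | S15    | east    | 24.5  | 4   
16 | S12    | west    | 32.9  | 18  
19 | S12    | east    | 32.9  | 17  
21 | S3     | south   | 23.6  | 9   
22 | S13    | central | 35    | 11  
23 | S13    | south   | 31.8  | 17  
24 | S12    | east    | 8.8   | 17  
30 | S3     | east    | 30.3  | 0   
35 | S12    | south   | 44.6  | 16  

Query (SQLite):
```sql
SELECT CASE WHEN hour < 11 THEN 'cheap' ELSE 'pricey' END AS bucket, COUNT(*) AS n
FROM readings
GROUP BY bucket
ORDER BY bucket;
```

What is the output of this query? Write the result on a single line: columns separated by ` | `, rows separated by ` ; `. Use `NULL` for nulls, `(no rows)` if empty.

Bucket rows by hour < 11 → 'cheap' else 'pricey'; count each bucket.

cheap | 4 ; pricey | 8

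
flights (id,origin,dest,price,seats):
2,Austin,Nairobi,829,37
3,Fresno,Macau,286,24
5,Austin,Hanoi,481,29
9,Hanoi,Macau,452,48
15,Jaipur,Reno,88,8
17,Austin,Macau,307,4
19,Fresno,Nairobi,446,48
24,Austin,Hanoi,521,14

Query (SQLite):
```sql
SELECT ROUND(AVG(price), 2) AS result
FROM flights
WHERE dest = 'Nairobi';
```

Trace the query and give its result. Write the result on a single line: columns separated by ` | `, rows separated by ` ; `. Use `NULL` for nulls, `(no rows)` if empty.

Rows where dest='Nairobi' → price values: [829, 446].
AVG = 1275 / 2 (rounded to 2 dp).

637.5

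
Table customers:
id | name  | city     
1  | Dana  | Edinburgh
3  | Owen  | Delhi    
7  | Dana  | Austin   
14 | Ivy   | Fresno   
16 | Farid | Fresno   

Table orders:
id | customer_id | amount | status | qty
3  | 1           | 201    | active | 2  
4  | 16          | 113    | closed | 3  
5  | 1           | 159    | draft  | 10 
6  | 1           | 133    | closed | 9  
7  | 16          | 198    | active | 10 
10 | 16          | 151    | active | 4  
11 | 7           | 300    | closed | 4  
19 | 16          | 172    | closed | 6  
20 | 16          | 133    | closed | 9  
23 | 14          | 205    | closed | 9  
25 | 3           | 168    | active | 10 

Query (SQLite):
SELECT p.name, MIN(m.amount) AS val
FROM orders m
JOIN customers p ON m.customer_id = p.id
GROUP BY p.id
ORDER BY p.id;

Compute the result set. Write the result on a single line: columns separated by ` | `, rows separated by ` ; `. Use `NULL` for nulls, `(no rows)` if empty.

Dana | 133 ; Owen | 168 ; Dana | 300 ; Ivy | 205 ; Farid | 113

Join each orders row to its customers via customer_id.
Group joined rows by customers.id; compute MIN(m.amount) per group.
  1: ids {3, 5, 6} → MIN(m.amount)=133
  3: ids {25} → MIN(m.amount)=168
  7: ids {11} → MIN(m.amount)=300
  14: ids {23} → MIN(m.amount)=205
  16: ids {4, 7, 10, 19, 20} → MIN(m.amount)=113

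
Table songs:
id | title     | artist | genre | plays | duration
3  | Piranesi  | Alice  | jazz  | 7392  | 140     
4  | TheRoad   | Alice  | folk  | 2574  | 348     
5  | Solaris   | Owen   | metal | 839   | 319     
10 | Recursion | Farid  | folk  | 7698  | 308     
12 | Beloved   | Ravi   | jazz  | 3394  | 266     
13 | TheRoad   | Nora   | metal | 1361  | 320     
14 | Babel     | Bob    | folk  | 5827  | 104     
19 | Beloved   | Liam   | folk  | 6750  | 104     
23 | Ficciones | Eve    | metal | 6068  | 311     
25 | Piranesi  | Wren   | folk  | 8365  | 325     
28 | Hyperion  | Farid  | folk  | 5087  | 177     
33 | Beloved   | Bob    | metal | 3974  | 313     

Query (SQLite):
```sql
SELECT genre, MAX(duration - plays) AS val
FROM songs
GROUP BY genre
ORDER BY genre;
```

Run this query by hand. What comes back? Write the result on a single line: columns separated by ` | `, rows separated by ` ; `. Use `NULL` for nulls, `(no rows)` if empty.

For each row compute duration - plays.
Group by genre; take MAX of the expression per group.
  folk: ids {4, 10, 14, 19, 25, 28} → MAX(duration - plays)=-2226
  jazz: ids {3, 12} → MAX(duration - plays)=-3128
  metal: ids {5, 13, 23, 33} → MAX(duration - plays)=-520

folk | -2226 ; jazz | -3128 ; metal | -520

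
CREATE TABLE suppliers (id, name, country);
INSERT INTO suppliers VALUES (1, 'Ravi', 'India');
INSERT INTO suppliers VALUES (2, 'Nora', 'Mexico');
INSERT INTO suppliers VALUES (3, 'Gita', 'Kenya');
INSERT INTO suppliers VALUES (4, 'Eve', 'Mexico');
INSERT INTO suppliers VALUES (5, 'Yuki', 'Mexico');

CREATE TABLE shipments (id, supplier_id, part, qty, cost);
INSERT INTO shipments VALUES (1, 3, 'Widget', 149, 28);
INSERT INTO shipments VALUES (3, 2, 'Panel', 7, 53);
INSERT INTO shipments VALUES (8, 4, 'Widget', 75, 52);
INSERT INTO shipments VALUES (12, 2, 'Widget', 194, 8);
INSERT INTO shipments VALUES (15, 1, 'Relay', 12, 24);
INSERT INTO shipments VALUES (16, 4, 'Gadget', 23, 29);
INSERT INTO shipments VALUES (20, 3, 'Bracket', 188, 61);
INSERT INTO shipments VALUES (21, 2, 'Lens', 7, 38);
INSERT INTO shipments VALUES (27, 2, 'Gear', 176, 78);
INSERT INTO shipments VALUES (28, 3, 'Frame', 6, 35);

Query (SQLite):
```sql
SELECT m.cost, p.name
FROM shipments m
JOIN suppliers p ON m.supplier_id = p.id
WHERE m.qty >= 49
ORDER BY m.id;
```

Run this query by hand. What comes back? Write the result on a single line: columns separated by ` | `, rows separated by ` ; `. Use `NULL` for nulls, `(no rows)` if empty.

Each shipments row matches the suppliers row where supplier_id = suppliers.id.
Then keep rows with m.qty >= 49.

28 | Gita ; 52 | Eve ; 8 | Nora ; 61 | Gita ; 78 | Nora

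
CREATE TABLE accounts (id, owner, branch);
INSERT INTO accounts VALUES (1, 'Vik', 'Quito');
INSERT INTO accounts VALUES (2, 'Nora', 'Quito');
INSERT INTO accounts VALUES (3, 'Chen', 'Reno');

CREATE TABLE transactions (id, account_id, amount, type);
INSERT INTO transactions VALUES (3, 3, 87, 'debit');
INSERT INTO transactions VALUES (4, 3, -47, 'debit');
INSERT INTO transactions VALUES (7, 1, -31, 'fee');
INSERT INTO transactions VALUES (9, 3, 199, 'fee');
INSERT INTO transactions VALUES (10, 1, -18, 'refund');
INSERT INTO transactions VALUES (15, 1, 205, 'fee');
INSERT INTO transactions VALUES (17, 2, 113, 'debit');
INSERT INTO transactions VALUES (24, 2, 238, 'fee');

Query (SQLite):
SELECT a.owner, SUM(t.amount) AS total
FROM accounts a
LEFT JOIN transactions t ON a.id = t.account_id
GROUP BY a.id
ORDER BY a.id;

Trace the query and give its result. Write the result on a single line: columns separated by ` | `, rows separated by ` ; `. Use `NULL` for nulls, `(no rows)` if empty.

LEFT JOIN keeps every accounts row; unmatched ones get NULL for transactions columns.
Group by accounts.id and compute SUM(t.amount). SUM over an all-NULL group is NULL.
  1: ids {7, 10, 15} → SUM(t.amount)=156
  2: ids {17, 24} → SUM(t.amount)=351
  3: ids {3, 4, 9} → SUM(t.amount)=239

Vik | 156 ; Nora | 351 ; Chen | 239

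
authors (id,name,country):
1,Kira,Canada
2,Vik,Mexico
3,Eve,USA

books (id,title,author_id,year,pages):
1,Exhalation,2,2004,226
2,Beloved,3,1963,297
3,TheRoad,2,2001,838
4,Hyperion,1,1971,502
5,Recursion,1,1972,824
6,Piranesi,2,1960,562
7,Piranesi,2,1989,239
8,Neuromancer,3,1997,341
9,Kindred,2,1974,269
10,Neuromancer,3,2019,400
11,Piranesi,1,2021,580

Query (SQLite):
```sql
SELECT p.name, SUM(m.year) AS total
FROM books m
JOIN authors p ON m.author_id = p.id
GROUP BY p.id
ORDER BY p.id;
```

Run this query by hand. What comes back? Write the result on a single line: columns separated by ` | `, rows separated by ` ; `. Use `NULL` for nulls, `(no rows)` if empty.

Kira | 5964 ; Vik | 9928 ; Eve | 5979

Join each books row to its authors via author_id.
Group joined rows by authors.id; compute SUM(m.year) per group.
  1: ids {4, 5, 11} → SUM(m.year)=5964
  2: ids {1, 3, 6, 7, 9} → SUM(m.year)=9928
  3: ids {2, 8, 10} → SUM(m.year)=5979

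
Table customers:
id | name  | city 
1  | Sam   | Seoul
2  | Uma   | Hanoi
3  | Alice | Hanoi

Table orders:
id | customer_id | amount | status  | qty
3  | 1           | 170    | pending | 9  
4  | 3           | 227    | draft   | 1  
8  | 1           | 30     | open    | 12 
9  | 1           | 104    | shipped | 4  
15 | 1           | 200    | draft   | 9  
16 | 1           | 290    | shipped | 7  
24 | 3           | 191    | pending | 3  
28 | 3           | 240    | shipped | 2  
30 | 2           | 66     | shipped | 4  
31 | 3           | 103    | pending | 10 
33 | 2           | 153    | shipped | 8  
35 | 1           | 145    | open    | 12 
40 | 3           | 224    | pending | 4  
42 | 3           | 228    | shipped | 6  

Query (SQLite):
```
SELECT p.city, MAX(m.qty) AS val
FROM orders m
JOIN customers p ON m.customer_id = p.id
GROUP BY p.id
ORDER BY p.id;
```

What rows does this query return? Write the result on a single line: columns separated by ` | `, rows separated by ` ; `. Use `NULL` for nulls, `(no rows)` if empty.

Join each orders row to its customers via customer_id.
Group joined rows by customers.id; compute MAX(m.qty) per group.
  1: ids {3, 8, 9, 15, 16, 35} → MAX(m.qty)=12
  2: ids {30, 33} → MAX(m.qty)=8
  3: ids {4, 24, 28, 31, 40, 42} → MAX(m.qty)=10

Seoul | 12 ; Hanoi | 8 ; Hanoi | 10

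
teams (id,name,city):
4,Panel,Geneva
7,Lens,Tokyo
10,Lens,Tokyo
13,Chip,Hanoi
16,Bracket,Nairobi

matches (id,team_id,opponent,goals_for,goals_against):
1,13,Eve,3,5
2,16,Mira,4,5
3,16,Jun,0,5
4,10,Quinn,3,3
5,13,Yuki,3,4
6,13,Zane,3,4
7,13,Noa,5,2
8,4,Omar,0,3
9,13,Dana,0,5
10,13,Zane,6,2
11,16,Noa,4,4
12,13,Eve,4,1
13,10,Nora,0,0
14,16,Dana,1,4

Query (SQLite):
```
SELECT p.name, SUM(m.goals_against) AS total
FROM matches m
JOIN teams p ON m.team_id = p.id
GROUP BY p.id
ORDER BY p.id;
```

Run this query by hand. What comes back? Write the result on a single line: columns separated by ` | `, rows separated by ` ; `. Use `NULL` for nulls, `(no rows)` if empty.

Panel | 3 ; Lens | 3 ; Chip | 23 ; Bracket | 18

Join each matches row to its teams via team_id.
Group joined rows by teams.id; compute SUM(m.goals_against) per group.
  4: ids {8} → SUM(m.goals_against)=3
  10: ids {4, 13} → SUM(m.goals_against)=3
  13: ids {1, 5, 6, 7, 9, 10, 12} → SUM(m.goals_against)=23
  16: ids {2, 3, 11, 14} → SUM(m.goals_against)=18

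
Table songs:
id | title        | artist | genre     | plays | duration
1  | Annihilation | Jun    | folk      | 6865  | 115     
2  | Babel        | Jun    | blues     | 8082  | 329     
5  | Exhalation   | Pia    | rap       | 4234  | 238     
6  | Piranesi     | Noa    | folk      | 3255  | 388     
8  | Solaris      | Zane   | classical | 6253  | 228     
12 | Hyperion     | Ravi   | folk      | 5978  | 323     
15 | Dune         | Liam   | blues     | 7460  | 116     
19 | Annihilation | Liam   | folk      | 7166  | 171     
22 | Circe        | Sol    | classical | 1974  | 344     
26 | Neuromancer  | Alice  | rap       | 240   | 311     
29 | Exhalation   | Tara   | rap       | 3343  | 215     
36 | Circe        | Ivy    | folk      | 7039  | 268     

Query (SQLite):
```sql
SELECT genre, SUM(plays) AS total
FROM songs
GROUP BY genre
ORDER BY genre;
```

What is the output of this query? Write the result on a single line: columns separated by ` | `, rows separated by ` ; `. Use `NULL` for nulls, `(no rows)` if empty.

blues | 15542 ; classical | 8227 ; folk | 30303 ; rap | 7817

Partition songs by genre; compute SUM(plays) within each group.
  blues: ids {2, 15} → SUM(plays)=15542
  classical: ids {8, 22} → SUM(plays)=8227
  folk: ids {1, 6, 12, 19, 36} → SUM(plays)=30303
  rap: ids {5, 26, 29} → SUM(plays)=7817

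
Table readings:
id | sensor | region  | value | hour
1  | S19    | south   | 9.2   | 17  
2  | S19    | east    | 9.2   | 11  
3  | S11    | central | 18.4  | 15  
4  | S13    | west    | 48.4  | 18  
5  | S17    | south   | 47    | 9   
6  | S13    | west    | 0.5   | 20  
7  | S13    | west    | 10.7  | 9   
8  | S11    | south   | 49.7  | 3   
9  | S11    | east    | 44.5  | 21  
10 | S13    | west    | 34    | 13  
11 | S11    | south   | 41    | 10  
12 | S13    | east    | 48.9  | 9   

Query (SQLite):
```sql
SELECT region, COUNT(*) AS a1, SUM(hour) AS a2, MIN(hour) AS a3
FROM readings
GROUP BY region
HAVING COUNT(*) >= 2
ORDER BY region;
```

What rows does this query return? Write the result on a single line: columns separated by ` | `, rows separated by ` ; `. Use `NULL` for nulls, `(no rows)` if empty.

Group readings by region.
Per group compute: COUNT(*), SUM(hour), MIN(hour).
HAVING: drop groups with fewer than 2 rows.
  central: ids {3} → COUNT(*)=1, SUM(hour)=15, MIN(hour)=15
  east: ids {2, 9, 12} → COUNT(*)=3, SUM(hour)=41, MIN(hour)=9
  south: ids {1, 5, 8, 11} → COUNT(*)=4, SUM(hour)=39, MIN(hour)=3
  west: ids {4, 6, 7, 10} → COUNT(*)=4, SUM(hour)=60, MIN(hour)=9

east | 3 | 41 | 9 ; south | 4 | 39 | 3 ; west | 4 | 60 | 9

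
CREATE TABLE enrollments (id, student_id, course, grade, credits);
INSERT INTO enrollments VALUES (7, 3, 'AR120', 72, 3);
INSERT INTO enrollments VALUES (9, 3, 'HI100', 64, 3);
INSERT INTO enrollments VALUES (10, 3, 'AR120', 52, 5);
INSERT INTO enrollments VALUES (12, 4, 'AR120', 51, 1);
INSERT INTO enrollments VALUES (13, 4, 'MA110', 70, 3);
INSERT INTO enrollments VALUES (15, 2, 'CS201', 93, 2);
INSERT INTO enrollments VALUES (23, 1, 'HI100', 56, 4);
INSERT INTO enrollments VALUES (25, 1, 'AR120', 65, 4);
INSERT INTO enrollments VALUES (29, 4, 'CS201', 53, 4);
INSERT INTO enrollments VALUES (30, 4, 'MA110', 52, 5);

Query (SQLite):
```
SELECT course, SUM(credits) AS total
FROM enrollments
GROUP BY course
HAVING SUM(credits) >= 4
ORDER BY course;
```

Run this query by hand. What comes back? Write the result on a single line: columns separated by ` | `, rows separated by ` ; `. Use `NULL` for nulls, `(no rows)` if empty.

Partition enrollments by course; compute SUM(credits) within each group.
HAVING: keep groups where SUM(credits) >= 4.
  AR120: ids {7, 10, 12, 25} → SUM(credits)=13
  CS201: ids {15, 29} → SUM(credits)=6
  HI100: ids {9, 23} → SUM(credits)=7
  MA110: ids {13, 30} → SUM(credits)=8

AR120 | 13 ; CS201 | 6 ; HI100 | 7 ; MA110 | 8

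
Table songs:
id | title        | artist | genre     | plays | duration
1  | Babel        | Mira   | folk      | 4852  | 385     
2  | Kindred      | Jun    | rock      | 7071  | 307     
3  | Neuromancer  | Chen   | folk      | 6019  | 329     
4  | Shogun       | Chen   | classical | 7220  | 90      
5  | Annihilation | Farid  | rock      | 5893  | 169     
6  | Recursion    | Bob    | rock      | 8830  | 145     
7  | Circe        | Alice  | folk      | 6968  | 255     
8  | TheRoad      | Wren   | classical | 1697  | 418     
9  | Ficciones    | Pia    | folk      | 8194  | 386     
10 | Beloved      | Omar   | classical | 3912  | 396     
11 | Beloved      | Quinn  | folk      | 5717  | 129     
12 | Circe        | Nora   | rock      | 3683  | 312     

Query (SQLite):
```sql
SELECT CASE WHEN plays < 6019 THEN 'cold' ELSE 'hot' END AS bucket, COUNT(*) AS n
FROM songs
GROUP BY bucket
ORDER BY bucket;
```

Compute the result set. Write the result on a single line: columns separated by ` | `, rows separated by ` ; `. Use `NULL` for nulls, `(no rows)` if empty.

cold | 6 ; hot | 6

Bucket rows by plays < 6019 → 'cold' else 'hot'; count each bucket.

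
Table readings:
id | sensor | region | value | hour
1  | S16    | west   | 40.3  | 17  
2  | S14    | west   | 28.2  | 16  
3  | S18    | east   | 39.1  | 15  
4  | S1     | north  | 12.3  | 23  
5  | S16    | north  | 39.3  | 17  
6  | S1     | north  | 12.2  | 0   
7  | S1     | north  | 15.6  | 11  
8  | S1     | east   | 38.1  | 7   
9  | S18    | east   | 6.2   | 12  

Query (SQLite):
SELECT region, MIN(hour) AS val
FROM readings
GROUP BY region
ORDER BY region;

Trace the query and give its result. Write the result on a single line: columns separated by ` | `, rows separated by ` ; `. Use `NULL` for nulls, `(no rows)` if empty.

east | 7 ; north | 0 ; west | 16

Partition readings by region; compute MIN(hour) within each group.
  east: ids {3, 8, 9} → MIN(hour)=7
  north: ids {4, 5, 6, 7} → MIN(hour)=0
  west: ids {1, 2} → MIN(hour)=16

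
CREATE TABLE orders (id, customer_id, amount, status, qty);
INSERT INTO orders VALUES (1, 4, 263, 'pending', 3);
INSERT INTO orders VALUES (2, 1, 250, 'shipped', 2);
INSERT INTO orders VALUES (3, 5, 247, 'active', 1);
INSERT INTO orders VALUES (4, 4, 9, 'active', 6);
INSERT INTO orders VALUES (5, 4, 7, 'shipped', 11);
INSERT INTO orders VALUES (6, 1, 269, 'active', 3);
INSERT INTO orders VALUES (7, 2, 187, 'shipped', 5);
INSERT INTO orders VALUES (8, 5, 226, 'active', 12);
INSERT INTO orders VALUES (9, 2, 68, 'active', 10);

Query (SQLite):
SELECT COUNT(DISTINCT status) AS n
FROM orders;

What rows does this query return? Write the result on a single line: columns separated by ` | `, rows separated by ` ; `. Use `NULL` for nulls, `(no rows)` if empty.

3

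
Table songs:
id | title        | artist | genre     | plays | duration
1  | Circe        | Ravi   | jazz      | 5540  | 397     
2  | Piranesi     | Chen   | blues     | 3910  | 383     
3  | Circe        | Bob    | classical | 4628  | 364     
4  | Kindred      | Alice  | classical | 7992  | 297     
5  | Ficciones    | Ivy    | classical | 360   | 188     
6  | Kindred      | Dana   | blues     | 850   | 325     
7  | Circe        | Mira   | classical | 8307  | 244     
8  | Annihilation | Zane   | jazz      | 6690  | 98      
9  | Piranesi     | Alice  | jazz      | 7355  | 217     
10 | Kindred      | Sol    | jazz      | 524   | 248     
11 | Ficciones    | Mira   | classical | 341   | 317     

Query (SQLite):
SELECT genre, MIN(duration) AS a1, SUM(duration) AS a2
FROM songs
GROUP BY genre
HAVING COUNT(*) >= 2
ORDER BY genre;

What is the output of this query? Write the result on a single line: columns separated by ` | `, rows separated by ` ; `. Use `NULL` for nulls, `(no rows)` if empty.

Group songs by genre.
Per group compute: MIN(duration), SUM(duration).
HAVING: drop groups with fewer than 2 rows.
  blues: ids {2, 6} → MIN(duration)=325, SUM(duration)=708
  classical: ids {3, 4, 5, 7, 11} → MIN(duration)=188, SUM(duration)=1410
  jazz: ids {1, 8, 9, 10} → MIN(duration)=98, SUM(duration)=960

blues | 325 | 708 ; classical | 188 | 1410 ; jazz | 98 | 960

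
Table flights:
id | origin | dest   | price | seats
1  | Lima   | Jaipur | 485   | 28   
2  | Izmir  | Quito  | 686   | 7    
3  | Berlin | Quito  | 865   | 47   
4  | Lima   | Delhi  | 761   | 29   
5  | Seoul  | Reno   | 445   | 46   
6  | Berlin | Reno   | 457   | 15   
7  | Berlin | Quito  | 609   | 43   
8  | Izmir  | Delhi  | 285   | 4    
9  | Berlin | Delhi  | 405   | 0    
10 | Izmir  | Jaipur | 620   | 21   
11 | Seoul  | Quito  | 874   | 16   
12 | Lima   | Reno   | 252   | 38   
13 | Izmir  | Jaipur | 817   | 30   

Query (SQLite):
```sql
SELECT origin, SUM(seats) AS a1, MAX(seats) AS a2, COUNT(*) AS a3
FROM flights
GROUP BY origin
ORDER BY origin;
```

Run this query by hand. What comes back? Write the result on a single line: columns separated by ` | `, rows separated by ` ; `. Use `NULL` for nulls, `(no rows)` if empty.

Group flights by origin.
Per group compute: SUM(seats), MAX(seats), COUNT(*).
  Berlin: ids {3, 6, 7, 9} → SUM(seats)=105, MAX(seats)=47, COUNT(*)=4
  Izmir: ids {2, 8, 10, 13} → SUM(seats)=62, MAX(seats)=30, COUNT(*)=4
  Lima: ids {1, 4, 12} → SUM(seats)=95, MAX(seats)=38, COUNT(*)=3
  Seoul: ids {5, 11} → SUM(seats)=62, MAX(seats)=46, COUNT(*)=2

Berlin | 105 | 47 | 4 ; Izmir | 62 | 30 | 4 ; Lima | 95 | 38 | 3 ; Seoul | 62 | 46 | 2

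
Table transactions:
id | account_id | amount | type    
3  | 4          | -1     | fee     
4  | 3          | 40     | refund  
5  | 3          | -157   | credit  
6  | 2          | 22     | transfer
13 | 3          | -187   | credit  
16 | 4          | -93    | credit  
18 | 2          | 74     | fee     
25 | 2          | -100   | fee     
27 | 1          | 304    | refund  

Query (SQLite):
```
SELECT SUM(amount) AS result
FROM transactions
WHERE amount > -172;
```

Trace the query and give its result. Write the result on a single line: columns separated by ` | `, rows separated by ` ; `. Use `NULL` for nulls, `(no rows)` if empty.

Rows where amount > -172 → amount values: [-1, 40, -157, 22, -93, 74, -100, 304].
SUM of non-NULL values = 89.

89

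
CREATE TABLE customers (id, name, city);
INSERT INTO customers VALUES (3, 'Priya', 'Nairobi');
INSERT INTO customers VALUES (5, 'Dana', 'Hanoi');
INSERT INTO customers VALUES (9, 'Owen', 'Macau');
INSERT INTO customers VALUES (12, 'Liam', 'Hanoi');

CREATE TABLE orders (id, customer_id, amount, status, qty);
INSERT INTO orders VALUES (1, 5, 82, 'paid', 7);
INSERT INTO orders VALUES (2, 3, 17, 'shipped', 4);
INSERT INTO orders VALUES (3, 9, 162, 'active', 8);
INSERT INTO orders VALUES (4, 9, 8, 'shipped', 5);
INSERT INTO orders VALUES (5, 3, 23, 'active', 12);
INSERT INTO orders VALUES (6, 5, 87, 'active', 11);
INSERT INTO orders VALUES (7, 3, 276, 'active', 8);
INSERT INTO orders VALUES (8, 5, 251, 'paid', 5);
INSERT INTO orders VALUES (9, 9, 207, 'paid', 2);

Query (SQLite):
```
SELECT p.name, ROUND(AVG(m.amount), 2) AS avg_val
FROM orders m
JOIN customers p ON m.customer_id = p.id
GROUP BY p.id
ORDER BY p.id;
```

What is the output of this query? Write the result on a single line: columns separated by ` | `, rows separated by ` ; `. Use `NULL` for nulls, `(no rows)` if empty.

Join each orders row to its customers via customer_id.
Group joined rows by customers.id; compute ROUND(AVG(m.amount), 2) per group.
  3: ids {2, 5, 7} → ROUND(AVG(m.amount), 2)=105.33
  5: ids {1, 6, 8} → ROUND(AVG(m.amount), 2)=140
  9: ids {3, 4, 9} → ROUND(AVG(m.amount), 2)=125.67

Priya | 105.33 ; Dana | 140 ; Owen | 125.67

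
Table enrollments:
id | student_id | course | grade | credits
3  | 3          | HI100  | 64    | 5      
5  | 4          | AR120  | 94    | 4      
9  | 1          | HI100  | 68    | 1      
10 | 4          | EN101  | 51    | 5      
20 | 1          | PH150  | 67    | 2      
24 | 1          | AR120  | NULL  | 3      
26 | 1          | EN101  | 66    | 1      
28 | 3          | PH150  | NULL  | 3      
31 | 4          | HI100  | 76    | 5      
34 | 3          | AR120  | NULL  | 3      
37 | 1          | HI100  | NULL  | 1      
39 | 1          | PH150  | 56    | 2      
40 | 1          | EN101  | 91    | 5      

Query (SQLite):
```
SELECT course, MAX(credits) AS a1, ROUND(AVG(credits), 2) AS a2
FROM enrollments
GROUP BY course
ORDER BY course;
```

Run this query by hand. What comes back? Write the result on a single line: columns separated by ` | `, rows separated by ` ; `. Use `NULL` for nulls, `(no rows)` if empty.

AR120 | 4 | 3.33 ; EN101 | 5 | 3.67 ; HI100 | 5 | 3 ; PH150 | 3 | 2.33

Group enrollments by course.
Per group compute: MAX(credits), ROUND(AVG(credits), 2).
  AR120: ids {5, 24, 34} → MAX(credits)=4, ROUND(AVG(credits), 2)=3.33
  EN101: ids {10, 26, 40} → MAX(credits)=5, ROUND(AVG(credits), 2)=3.67
  HI100: ids {3, 9, 31, 37} → MAX(credits)=5, ROUND(AVG(credits), 2)=3
  PH150: ids {20, 28, 39} → MAX(credits)=3, ROUND(AVG(credits), 2)=2.33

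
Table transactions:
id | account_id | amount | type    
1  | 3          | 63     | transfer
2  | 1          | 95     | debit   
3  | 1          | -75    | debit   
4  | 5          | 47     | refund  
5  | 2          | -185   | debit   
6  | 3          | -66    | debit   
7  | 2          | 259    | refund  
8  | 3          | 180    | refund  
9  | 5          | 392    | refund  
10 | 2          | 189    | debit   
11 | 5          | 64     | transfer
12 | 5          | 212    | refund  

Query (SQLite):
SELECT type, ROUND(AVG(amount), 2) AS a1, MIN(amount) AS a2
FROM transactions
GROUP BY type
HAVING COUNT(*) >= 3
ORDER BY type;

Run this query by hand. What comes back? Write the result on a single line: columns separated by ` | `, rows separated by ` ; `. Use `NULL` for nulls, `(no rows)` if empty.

debit | -8.4 | -185 ; refund | 218 | 47

Group transactions by type.
Per group compute: ROUND(AVG(amount), 2), MIN(amount).
HAVING: drop groups with fewer than 3 rows.
  debit: ids {2, 3, 5, 6, 10} → ROUND(AVG(amount), 2)=-8.4, MIN(amount)=-185
  refund: ids {4, 7, 8, 9, 12} → ROUND(AVG(amount), 2)=218, MIN(amount)=47
  transfer: ids {1, 11} → ROUND(AVG(amount), 2)=63.5, MIN(amount)=63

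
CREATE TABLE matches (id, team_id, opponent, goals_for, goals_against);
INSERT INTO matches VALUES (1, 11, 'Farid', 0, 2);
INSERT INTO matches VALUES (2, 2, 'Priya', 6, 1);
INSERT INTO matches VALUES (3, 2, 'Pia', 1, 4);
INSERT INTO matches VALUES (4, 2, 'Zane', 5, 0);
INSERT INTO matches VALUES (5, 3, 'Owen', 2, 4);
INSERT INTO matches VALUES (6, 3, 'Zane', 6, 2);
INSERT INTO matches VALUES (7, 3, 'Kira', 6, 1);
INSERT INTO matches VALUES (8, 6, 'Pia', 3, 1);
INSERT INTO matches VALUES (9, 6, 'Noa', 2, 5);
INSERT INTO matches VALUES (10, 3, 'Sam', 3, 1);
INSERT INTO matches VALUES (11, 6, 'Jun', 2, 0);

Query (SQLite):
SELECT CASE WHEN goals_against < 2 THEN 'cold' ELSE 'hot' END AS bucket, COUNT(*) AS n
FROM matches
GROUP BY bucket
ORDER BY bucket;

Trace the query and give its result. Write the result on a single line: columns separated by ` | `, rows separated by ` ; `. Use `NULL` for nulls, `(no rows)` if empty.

Bucket rows by goals_against < 2 → 'cold' else 'hot'; count each bucket.

cold | 6 ; hot | 5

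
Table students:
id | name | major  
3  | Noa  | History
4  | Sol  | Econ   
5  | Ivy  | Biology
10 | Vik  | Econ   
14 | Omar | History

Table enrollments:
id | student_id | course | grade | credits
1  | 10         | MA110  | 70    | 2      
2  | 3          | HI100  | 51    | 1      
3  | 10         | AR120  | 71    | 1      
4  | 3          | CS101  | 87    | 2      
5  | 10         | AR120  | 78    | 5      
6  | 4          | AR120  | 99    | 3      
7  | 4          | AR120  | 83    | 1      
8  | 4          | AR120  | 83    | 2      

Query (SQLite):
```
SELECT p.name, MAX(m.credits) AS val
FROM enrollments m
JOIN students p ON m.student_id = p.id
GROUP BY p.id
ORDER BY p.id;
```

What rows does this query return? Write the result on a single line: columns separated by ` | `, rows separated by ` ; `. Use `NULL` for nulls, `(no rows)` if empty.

Join each enrollments row to its students via student_id.
Group joined rows by students.id; compute MAX(m.credits) per group.
  3: ids {2, 4} → MAX(m.credits)=2
  4: ids {6, 7, 8} → MAX(m.credits)=3
  10: ids {1, 3, 5} → MAX(m.credits)=5

Noa | 2 ; Sol | 3 ; Vik | 5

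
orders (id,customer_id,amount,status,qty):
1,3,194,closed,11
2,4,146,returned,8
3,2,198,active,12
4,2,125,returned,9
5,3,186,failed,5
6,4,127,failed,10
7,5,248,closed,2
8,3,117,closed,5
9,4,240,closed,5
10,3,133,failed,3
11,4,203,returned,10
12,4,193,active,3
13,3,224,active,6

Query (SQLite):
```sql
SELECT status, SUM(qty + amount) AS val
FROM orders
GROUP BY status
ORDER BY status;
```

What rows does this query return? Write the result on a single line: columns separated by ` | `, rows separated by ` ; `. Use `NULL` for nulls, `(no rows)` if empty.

For each row compute qty + amount.
Group by status; take SUM of the expression per group.
  active: ids {3, 12, 13} → SUM(qty + amount)=636
  closed: ids {1, 7, 8, 9} → SUM(qty + amount)=822
  failed: ids {5, 6, 10} → SUM(qty + amount)=464
  returned: ids {2, 4, 11} → SUM(qty + amount)=501

active | 636 ; closed | 822 ; failed | 464 ; returned | 501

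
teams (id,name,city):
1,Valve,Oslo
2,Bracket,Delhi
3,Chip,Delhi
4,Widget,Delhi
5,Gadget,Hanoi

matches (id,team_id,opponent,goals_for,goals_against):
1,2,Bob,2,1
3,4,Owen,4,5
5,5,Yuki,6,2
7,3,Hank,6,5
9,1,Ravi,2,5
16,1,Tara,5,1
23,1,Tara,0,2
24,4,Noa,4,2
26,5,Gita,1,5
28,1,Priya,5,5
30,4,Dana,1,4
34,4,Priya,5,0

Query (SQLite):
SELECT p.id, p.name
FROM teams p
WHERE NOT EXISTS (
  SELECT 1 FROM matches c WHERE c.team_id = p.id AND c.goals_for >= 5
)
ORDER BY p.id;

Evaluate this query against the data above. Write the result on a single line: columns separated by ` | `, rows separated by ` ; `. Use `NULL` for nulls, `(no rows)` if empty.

2 | Bracket

For each teams row, check whether any matches with matching team_id has goals_for >= 5.
Keep rows where that is false.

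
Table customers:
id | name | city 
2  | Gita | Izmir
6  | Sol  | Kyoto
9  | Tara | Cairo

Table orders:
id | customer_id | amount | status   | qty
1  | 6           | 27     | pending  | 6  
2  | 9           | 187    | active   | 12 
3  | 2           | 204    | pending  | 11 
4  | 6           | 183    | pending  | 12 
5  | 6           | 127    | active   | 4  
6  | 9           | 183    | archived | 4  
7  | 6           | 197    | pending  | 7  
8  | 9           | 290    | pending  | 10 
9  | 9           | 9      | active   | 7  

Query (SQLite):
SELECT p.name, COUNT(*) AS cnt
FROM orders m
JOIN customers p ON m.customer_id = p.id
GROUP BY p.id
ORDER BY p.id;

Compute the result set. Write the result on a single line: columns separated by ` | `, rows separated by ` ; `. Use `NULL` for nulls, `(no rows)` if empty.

Gita | 1 ; Sol | 4 ; Tara | 4

Join each orders row to its customers via customer_id.
Group joined rows by customers.id; compute COUNT(*) per group.
  2: ids {3} → COUNT(*)=1
  6: ids {1, 4, 5, 7} → COUNT(*)=4
  9: ids {2, 6, 8, 9} → COUNT(*)=4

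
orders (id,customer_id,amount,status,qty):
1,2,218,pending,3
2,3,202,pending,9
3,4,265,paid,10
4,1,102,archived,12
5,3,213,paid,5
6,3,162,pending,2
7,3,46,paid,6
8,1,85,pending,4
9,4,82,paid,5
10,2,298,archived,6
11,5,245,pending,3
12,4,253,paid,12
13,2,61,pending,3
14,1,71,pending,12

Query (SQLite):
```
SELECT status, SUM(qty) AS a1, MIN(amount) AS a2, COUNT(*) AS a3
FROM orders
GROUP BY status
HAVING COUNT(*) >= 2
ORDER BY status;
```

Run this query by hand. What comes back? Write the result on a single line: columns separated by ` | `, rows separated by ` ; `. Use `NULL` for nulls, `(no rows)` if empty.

Group orders by status.
Per group compute: SUM(qty), MIN(amount), COUNT(*).
HAVING: drop groups with fewer than 2 rows.
  archived: ids {4, 10} → SUM(qty)=18, MIN(amount)=102, COUNT(*)=2
  paid: ids {3, 5, 7, 9, 12} → SUM(qty)=38, MIN(amount)=46, COUNT(*)=5
  pending: ids {1, 2, 6, 8, 11, 13, 14} → SUM(qty)=36, MIN(amount)=61, COUNT(*)=7

archived | 18 | 102 | 2 ; paid | 38 | 46 | 5 ; pending | 36 | 61 | 7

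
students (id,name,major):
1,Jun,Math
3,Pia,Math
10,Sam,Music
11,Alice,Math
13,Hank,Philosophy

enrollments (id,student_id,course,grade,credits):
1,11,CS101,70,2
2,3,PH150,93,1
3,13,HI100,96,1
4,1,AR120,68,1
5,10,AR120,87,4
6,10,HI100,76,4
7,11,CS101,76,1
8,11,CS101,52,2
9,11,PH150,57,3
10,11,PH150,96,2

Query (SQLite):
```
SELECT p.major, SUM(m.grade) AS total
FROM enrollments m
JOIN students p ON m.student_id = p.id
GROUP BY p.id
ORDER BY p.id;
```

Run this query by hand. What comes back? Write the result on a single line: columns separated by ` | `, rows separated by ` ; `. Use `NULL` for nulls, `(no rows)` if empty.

Math | 68 ; Math | 93 ; Music | 163 ; Math | 351 ; Philosophy | 96

Join each enrollments row to its students via student_id.
Group joined rows by students.id; compute SUM(m.grade) per group.
  1: ids {4} → SUM(m.grade)=68
  3: ids {2} → SUM(m.grade)=93
  10: ids {5, 6} → SUM(m.grade)=163
  11: ids {1, 7, 8, 9, 10} → SUM(m.grade)=351
  13: ids {3} → SUM(m.grade)=96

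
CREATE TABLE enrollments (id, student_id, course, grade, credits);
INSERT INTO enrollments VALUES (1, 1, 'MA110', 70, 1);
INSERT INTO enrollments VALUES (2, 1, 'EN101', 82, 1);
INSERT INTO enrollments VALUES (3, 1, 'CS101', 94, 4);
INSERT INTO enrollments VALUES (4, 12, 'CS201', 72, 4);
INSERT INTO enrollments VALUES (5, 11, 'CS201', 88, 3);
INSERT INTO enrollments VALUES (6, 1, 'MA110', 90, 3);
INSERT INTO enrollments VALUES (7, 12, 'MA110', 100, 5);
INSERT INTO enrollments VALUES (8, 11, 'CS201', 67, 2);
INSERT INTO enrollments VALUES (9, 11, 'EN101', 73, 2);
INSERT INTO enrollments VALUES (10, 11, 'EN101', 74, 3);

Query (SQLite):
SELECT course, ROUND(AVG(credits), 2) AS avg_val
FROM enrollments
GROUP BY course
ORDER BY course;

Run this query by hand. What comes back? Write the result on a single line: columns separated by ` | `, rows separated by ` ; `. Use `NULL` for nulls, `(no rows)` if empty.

CS101 | 4 ; CS201 | 3 ; EN101 | 2 ; MA110 | 3

Partition enrollments by course; compute ROUND(AVG(credits), 2) within each group.
  CS101: ids {3} → ROUND(AVG(credits), 2)=4
  CS201: ids {4, 5, 8} → ROUND(AVG(credits), 2)=3
  EN101: ids {2, 9, 10} → ROUND(AVG(credits), 2)=2
  MA110: ids {1, 6, 7} → ROUND(AVG(credits), 2)=3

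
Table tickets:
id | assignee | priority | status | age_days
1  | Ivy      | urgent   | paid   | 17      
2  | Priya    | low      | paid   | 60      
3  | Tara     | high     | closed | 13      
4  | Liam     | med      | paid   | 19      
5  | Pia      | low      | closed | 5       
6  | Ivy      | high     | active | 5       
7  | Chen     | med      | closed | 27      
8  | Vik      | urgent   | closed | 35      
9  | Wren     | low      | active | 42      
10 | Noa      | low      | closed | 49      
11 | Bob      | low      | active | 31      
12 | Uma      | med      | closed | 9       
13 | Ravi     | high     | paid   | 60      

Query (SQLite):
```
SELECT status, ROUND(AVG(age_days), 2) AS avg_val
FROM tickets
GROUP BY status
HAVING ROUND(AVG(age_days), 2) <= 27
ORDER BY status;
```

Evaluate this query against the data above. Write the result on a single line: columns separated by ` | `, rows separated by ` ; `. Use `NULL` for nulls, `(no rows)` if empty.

Partition tickets by status; compute ROUND(AVG(age_days), 2) within each group.
HAVING: keep groups where ROUND(AVG(age_days), 2) <= 27.
  active: ids {6, 9, 11} → ROUND(AVG(age_days), 2)=26
  closed: ids {3, 5, 7, 8, 10, 12} → ROUND(AVG(age_days), 2)=23
  paid: ids {1, 2, 4, 13} → ROUND(AVG(age_days), 2)=39

active | 26 ; closed | 23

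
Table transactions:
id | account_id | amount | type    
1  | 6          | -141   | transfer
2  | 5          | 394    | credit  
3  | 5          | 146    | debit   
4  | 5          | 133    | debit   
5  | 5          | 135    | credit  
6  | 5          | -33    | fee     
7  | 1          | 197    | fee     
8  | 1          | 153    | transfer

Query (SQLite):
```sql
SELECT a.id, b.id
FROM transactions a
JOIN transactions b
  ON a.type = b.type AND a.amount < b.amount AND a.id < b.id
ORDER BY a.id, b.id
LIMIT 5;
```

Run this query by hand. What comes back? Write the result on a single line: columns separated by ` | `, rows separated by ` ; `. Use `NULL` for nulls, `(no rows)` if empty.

Pairs (a,b) with same type, a.amount < b.amount, a.id < b.id.
type groups: credit:{2,5} debit:{3,4} fee:{6,7} transfer:{1,8}
Ordered by (a.id, b.id); first 5.

1 | 8 ; 6 | 7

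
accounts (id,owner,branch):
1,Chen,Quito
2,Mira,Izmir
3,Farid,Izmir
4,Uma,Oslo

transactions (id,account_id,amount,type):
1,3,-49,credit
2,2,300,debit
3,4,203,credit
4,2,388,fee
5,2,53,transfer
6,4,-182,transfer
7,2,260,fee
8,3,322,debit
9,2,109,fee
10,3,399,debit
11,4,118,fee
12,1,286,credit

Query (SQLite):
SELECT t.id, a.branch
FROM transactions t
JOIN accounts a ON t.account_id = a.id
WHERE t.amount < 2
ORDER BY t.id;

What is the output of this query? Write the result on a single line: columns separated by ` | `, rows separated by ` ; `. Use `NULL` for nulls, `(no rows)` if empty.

1 | Izmir ; 6 | Oslo

Each transactions row matches the accounts row where account_id = accounts.id.
Then keep rows with t.amount < 2.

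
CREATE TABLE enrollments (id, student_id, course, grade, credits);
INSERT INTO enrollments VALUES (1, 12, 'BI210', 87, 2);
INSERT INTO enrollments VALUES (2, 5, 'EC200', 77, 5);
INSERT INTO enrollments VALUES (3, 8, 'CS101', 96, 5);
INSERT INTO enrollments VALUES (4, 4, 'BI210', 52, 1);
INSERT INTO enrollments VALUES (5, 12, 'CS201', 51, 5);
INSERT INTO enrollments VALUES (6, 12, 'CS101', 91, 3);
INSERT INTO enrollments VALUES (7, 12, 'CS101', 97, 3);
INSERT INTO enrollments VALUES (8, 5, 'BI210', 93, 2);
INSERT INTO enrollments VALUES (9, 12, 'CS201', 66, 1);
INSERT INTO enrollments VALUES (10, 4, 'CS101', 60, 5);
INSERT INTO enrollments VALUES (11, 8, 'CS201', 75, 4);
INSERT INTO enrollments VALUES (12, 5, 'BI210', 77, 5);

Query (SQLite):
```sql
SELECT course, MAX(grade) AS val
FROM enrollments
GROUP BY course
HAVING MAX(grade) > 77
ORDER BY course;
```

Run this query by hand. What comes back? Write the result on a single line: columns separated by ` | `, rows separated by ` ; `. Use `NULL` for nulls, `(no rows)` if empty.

BI210 | 93 ; CS101 | 97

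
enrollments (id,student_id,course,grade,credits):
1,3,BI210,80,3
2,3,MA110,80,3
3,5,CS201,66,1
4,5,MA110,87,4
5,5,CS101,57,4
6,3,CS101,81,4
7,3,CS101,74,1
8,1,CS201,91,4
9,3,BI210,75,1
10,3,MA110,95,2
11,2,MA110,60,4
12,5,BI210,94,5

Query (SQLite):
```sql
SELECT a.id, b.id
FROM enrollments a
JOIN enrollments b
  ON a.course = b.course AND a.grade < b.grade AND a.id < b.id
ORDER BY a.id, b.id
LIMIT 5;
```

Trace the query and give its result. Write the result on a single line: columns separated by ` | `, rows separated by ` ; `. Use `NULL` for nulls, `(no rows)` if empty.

1 | 12 ; 2 | 4 ; 2 | 10 ; 3 | 8 ; 4 | 10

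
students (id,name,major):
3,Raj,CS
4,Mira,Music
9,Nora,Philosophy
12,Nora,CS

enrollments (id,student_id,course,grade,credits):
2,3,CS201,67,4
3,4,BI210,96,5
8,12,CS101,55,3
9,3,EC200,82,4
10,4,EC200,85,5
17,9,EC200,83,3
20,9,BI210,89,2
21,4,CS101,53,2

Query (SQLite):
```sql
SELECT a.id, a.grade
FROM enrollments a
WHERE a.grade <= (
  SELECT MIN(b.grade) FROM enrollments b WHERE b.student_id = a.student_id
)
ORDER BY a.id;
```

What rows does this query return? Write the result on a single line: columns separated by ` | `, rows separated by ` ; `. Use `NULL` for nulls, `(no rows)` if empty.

2 | 67 ; 8 | 55 ; 17 | 83 ; 21 | 53

For each enrollments row a, compute MIN(grade) over rows sharing a.student_id.
Keep row a if a.grade <= that per-group MIN.
  student_id=3: MIN(grade) = 67
  student_id=4: MIN(grade) = 53
  student_id=9: MIN(grade) = 83
  student_id=12: MIN(grade) = 55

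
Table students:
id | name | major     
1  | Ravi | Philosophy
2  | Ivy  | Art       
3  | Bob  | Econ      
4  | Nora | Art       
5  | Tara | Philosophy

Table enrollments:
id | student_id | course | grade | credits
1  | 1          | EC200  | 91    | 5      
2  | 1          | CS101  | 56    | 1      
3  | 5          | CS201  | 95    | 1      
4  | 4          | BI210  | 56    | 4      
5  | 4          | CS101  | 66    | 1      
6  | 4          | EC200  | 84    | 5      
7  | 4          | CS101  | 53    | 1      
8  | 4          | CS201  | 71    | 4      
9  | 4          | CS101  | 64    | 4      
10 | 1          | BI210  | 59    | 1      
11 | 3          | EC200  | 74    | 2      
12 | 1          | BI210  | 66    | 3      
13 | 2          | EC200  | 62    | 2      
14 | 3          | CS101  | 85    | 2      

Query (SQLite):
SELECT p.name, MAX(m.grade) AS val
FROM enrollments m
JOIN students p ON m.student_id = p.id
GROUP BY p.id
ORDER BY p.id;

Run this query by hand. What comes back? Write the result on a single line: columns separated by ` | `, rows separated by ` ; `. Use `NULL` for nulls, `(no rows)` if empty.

Join each enrollments row to its students via student_id.
Group joined rows by students.id; compute MAX(m.grade) per group.
  1: ids {1, 2, 10, 12} → MAX(m.grade)=91
  2: ids {13} → MAX(m.grade)=62
  3: ids {11, 14} → MAX(m.grade)=85
  4: ids {4, 5, 6, 7, 8, 9} → MAX(m.grade)=84
  5: ids {3} → MAX(m.grade)=95

Ravi | 91 ; Ivy | 62 ; Bob | 85 ; Nora | 84 ; Tara | 95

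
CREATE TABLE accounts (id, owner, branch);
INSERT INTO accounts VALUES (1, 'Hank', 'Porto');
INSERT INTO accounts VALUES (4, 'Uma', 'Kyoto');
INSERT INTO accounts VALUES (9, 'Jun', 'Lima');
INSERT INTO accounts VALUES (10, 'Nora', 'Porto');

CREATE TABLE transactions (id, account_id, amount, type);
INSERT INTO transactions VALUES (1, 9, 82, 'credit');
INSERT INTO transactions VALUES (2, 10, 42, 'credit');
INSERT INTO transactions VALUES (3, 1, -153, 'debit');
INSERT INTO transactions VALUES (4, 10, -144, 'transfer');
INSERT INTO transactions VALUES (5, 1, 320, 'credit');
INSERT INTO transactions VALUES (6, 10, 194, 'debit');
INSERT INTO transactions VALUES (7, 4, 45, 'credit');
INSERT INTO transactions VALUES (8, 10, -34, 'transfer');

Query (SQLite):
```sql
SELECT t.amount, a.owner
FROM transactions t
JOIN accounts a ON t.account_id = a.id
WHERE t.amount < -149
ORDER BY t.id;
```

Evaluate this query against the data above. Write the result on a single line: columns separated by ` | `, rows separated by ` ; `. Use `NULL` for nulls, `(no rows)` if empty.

Each transactions row matches the accounts row where account_id = accounts.id.
Then keep rows with t.amount < -149.

-153 | Hank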